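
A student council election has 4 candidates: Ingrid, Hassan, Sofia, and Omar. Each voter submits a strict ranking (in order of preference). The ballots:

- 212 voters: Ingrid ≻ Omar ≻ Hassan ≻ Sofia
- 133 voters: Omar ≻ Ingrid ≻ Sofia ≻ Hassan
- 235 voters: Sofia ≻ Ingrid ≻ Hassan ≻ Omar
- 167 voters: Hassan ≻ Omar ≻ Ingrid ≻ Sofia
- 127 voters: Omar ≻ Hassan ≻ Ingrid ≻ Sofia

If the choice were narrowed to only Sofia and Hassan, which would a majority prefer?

Voters preferring Sofia to Hassan: 368; preferring Hassan to Sofia: 506.
Hassan wins the head-to-head.

Hassan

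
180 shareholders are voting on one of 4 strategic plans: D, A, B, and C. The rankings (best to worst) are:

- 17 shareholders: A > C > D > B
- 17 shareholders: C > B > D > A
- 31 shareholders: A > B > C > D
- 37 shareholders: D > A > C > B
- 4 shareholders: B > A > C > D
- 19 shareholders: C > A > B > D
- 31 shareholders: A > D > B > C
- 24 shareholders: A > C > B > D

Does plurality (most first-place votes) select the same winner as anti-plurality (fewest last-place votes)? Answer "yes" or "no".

Plurality — first-place votes: D 37, A 103, B 4, C 36. Winner: A.
Anti-plurality — last-place votes: D 78, A 17, B 54, C 31. Winner: A.
The two methods agree.

yes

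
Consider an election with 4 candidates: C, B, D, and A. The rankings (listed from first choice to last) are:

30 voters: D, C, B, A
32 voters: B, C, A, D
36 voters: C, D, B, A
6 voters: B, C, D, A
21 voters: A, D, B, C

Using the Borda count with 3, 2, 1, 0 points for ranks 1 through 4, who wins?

C

C: 30·2 + 32·2 + 36·3 + 6·2 + 21·0 = 244
B: 30·1 + 32·3 + 36·1 + 6·3 + 21·1 = 201
D: 30·3 + 32·0 + 36·2 + 6·1 + 21·2 = 210
A: 30·0 + 32·1 + 36·0 + 6·0 + 21·3 = 95
C has the highest Borda score (244).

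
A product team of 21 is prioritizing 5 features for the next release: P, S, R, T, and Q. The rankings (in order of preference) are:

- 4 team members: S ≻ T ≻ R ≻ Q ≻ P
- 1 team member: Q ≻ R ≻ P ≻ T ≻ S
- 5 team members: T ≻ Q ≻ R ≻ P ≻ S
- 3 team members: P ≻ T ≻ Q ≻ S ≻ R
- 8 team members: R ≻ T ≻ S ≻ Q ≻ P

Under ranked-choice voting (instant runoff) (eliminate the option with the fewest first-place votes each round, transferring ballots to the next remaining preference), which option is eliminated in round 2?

Round 1: P 3, S 4, R 8, T 5, Q 1. Eliminate Q.
Round 2: P 3, S 4, R 9, T 5. Eliminate P.

P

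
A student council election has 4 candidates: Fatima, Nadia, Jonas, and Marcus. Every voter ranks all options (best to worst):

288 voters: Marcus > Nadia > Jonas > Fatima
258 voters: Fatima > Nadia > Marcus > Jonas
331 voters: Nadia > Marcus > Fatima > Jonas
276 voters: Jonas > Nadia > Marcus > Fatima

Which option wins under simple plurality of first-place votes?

First-place votes: Fatima 258, Nadia 331, Jonas 276, Marcus 288.
Nadia has the most first-place votes.

Nadia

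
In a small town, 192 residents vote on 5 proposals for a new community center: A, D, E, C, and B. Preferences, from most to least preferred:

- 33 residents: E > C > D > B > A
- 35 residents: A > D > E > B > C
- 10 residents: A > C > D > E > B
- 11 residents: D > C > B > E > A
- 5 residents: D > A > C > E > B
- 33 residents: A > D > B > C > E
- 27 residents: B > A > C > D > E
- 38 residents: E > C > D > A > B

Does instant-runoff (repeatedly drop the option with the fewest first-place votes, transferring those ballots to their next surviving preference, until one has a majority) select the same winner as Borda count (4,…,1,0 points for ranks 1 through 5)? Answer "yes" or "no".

Instant-runoff — R1 A 78, D 16, E 71, C 0, B 27 (C out); R2 A 78, D 16, E 71, B 27 (D out); R3 A 83, E 71, B 38 (B out); R4 A 110, E 82 (A winner). Winner: A.
Borda — scores: A 446, D 457, E 380, C 373, B 264. Winner: D.
The two methods disagree.

no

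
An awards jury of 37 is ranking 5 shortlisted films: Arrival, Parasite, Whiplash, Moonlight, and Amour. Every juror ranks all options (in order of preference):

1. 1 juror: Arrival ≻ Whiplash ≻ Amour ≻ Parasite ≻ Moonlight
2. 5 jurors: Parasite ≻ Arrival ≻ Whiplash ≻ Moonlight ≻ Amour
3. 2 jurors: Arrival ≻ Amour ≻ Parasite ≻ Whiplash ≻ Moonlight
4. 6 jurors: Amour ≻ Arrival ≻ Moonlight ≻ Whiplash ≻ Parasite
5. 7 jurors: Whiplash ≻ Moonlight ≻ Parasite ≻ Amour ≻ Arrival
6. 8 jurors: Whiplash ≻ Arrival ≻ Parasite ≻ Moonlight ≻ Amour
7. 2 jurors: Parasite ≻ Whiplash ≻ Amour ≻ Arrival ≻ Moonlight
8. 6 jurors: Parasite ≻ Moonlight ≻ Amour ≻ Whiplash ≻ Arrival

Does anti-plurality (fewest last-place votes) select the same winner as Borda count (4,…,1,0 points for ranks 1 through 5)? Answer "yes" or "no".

Anti-plurality — last-place votes: Arrival 13, Parasite 6, Whiplash 0, Moonlight 5, Amour 13. Winner: Whiplash.
Borda — scores: Arrival 71, Parasite 87, Whiplash 93, Moonlight 64, Amour 55. Winner: Whiplash.
The two methods agree.

yes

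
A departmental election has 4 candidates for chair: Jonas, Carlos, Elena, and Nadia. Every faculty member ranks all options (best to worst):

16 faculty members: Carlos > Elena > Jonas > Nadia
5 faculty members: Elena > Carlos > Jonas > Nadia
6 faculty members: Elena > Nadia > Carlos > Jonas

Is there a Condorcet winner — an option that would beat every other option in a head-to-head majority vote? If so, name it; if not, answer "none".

Carlos vs Jonas: 27–0 for Carlos.
Carlos vs Elena: 16–11 for Carlos.
Carlos vs Nadia: 21–6 for Carlos.
Carlos beats every other option head-to-head.

Carlos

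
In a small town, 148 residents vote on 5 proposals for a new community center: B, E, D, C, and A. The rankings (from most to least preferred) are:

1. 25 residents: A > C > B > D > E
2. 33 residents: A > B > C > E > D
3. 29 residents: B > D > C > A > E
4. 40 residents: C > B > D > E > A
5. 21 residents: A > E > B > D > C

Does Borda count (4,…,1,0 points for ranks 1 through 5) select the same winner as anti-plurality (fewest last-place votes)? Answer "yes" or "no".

Borda — scores: B 427, E 136, D 213, C 359, A 345. Winner: B.
Anti-plurality — last-place votes: B 0, E 54, D 33, C 21, A 40. Winner: B.
The two methods agree.

yes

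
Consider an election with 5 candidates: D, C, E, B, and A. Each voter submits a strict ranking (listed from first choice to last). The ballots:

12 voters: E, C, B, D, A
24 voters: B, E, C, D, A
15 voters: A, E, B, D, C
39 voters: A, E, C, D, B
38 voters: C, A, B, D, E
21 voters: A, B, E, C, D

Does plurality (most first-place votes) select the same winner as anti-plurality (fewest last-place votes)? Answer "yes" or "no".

Plurality — first-place votes: D 0, C 38, E 12, B 24, A 75. Winner: A.
Anti-plurality — last-place votes: D 21, C 15, E 38, B 39, A 36. Winner: C.
The two methods disagree.

no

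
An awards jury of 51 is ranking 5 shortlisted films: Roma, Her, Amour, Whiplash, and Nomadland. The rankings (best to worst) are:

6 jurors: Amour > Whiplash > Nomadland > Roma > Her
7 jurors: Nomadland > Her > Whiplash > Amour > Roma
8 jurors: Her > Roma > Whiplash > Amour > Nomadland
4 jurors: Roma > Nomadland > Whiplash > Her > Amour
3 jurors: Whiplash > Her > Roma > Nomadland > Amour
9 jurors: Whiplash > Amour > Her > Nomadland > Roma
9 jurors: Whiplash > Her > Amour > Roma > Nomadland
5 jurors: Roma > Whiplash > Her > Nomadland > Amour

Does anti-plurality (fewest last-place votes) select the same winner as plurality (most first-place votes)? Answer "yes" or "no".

yes

Anti-plurality — last-place votes: Roma 16, Her 6, Amour 12, Whiplash 0, Nomadland 17. Winner: Whiplash.
Plurality — first-place votes: Roma 9, Her 8, Amour 6, Whiplash 21, Nomadland 7. Winner: Whiplash.
The two methods agree.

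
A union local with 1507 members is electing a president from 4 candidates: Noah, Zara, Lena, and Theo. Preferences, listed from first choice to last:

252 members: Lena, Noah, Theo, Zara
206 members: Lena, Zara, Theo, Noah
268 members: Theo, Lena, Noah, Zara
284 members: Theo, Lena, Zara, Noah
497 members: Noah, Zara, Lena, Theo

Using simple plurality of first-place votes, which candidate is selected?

Theo

First-place votes: Noah 497, Zara 0, Lena 458, Theo 552.
Theo has the most first-place votes.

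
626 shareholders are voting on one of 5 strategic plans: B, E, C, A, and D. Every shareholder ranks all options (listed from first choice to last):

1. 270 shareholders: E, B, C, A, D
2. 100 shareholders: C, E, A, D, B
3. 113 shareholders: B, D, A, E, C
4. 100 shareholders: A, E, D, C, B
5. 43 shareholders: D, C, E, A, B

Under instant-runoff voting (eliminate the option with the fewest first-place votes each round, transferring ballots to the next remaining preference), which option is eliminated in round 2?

Round 1: B 113, E 270, C 100, A 100, D 43. Eliminate D.
Round 2: B 113, E 270, C 143, A 100. Eliminate A.

A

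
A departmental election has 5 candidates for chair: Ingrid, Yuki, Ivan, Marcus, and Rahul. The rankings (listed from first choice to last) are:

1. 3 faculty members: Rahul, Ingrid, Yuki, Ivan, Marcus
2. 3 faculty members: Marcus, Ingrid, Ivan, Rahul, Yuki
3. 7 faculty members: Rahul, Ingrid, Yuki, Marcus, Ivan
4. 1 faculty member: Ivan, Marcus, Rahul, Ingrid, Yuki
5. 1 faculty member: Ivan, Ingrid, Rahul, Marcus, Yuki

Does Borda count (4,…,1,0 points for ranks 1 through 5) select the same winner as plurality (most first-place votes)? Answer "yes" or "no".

yes

Borda — scores: Ingrid 43, Yuki 20, Ivan 17, Marcus 23, Rahul 47. Winner: Rahul.
Plurality — first-place votes: Ingrid 0, Yuki 0, Ivan 2, Marcus 3, Rahul 10. Winner: Rahul.
The two methods agree.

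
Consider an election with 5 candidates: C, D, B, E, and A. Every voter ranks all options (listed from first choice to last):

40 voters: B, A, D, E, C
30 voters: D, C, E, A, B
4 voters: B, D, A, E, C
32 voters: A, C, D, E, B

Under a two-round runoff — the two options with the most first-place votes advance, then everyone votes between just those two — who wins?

A

Round 1 first-place votes: C 0, D 30, B 44, E 0, A 32.
B and A advance.
Runoff: B is preferred to A by 44 voters; A by 62.
A wins the runoff.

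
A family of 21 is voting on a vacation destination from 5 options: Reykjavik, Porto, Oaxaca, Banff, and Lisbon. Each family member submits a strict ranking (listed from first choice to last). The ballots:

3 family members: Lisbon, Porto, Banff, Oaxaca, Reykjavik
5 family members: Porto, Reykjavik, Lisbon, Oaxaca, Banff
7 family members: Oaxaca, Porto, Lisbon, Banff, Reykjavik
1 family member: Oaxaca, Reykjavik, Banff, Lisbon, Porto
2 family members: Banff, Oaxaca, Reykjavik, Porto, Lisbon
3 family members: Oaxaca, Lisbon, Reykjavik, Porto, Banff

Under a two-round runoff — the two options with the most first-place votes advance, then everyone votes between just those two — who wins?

Oaxaca

Round 1 first-place votes: Reykjavik 0, Porto 5, Oaxaca 11, Banff 2, Lisbon 3.
Oaxaca and Porto advance.
Runoff: Oaxaca is preferred to Porto by 13 voters; Porto by 8.
Oaxaca wins the runoff.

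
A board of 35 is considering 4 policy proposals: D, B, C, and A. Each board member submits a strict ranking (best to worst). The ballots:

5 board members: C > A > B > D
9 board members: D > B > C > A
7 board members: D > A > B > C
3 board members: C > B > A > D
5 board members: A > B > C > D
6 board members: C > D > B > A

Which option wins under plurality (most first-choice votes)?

D

First-place votes: D 16, B 0, C 14, A 5.
D has the most first-place votes.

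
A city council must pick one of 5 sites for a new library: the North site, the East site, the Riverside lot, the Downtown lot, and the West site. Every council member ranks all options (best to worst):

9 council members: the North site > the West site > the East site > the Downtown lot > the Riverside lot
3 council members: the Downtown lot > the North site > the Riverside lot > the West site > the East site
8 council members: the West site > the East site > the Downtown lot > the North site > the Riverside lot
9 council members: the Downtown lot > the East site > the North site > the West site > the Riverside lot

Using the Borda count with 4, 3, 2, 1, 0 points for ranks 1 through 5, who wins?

the Downtown lot

the North site: 9·4 + 3·3 + 8·1 + 9·2 = 71
the East site: 9·2 + 3·0 + 8·3 + 9·3 = 69
the Riverside lot: 9·0 + 3·2 + 8·0 + 9·0 = 6
the Downtown lot: 9·1 + 3·4 + 8·2 + 9·4 = 73
the West site: 9·3 + 3·1 + 8·4 + 9·1 = 71
the Downtown lot has the highest Borda score (73).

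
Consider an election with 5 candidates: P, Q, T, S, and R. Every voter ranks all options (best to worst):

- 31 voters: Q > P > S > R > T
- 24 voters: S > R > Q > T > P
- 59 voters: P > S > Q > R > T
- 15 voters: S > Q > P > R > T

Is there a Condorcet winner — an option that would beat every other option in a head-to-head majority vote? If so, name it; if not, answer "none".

none

Checking pairwise contests:
Q beats P 70–59.
S beats Q 98–31.
P beats T 105–24.
P beats S 90–39.
P beats R 105–24.
Every option loses at least one head-to-head, so there is no Condorcet winner.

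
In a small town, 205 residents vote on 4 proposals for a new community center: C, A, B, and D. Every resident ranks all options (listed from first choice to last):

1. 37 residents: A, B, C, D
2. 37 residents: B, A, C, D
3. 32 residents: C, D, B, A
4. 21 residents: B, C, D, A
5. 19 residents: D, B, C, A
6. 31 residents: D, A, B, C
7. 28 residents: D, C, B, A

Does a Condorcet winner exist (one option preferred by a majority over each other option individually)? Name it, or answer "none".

Checking pairwise contests:
A beats C 105–100.
B beats A 137–68.
D beats B 110–95.
C beats D 127–78.
Every option loses at least one head-to-head, so there is no Condorcet winner.

none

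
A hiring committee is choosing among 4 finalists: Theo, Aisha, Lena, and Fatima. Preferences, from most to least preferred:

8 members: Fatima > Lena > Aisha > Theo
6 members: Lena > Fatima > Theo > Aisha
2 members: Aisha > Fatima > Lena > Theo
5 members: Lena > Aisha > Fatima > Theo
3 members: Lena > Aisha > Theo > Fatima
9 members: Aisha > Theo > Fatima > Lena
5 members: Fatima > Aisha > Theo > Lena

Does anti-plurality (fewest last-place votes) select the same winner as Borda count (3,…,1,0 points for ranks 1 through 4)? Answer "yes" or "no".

yes

Anti-plurality — last-place votes: Theo 15, Aisha 6, Lena 14, Fatima 3. Winner: Fatima.
Borda — scores: Theo 32, Aisha 67, Lena 60, Fatima 69. Winner: Fatima.
The two methods agree.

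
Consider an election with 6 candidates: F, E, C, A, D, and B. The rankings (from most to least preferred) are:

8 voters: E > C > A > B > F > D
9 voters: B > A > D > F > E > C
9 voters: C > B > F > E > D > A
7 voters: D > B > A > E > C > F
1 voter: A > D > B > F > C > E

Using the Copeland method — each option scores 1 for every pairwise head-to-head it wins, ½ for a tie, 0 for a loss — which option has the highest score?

B

F: beats E; ties D; loses to C, A, and B → score 1.5.
E: beats C; ties A and D; loses to F and B → score 2.
C: beats F; ties A, D, and B; loses to E → score 2.5.
A: beats F and D; ties E and C; loses to B → score 3.
D: ties F, E, and C; loses to A and B → score 1.5.
B: beats F, E, A, and D; ties C → score 4.5.
B has the best pairwise record.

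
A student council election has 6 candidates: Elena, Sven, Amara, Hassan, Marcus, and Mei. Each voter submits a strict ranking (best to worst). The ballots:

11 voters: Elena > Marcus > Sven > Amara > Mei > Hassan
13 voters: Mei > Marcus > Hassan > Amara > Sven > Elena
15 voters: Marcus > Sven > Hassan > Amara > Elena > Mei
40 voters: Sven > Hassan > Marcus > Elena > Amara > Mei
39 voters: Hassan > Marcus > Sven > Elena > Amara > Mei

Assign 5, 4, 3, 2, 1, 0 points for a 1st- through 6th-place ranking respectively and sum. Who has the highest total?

Marcus

Elena: 11·5 + 13·0 + 15·1 + 40·2 + 39·2 = 228
Sven: 11·3 + 13·1 + 15·4 + 40·5 + 39·3 = 423
Amara: 11·2 + 13·2 + 15·2 + 40·1 + 39·1 = 157
Hassan: 11·0 + 13·3 + 15·3 + 40·4 + 39·5 = 439
Marcus: 11·4 + 13·4 + 15·5 + 40·3 + 39·4 = 447
Mei: 11·1 + 13·5 + 15·0 + 40·0 + 39·0 = 76
Marcus has the highest Borda score (447).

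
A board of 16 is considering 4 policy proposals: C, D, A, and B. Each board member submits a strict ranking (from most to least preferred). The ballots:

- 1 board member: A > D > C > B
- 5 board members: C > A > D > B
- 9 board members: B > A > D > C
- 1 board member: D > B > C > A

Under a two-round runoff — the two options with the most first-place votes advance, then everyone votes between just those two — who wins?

B

Round 1 first-place votes: C 5, D 1, A 1, B 9.
B and C advance.
Runoff: B is preferred to C by 10 voters; C by 6.
B wins the runoff.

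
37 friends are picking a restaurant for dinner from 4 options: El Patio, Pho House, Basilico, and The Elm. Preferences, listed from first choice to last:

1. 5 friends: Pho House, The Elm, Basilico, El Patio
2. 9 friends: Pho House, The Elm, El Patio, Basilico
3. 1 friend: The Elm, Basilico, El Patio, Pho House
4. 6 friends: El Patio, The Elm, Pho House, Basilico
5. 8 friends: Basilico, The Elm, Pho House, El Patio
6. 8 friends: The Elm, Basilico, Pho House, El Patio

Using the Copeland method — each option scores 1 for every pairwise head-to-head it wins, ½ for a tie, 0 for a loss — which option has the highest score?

El Patio: loses to Pho House, Basilico, and The Elm → score 0.
Pho House: beats El Patio and Basilico; loses to The Elm → score 2.
Basilico: beats El Patio; loses to Pho House and The Elm → score 1.
The Elm: beats El Patio, Pho House, and Basilico → score 3.
The Elm has the best pairwise record.

The Elm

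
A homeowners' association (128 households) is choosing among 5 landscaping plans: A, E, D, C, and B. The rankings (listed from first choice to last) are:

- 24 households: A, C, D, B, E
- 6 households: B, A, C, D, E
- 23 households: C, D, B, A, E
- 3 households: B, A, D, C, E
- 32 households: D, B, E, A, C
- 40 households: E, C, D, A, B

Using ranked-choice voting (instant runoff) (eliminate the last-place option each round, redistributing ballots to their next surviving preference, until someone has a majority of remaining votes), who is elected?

Round 1: A 24, E 40, D 32, C 23, B 9. Eliminate B.
Round 2: A 33, E 40, D 32, C 23. Eliminate C.
Round 3: A 33, E 40, D 55. Eliminate A.
Round 4: E 40, D 88. D has a majority.

D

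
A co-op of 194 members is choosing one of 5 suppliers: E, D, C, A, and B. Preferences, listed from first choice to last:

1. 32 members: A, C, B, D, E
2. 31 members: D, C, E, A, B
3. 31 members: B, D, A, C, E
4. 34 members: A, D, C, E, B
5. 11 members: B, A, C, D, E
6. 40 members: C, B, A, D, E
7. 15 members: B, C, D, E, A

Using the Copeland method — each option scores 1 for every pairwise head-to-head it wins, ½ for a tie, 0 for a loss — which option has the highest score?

A

E: loses to D, C, A, and B → score 0.
D: beats E; loses to C, A, and B → score 1.
C: beats E, D, and B; loses to A → score 3.
A: beats E, D, and C; ties B → score 3.5.
B: beats E and D; ties A; loses to C → score 2.5.
A has the best pairwise record.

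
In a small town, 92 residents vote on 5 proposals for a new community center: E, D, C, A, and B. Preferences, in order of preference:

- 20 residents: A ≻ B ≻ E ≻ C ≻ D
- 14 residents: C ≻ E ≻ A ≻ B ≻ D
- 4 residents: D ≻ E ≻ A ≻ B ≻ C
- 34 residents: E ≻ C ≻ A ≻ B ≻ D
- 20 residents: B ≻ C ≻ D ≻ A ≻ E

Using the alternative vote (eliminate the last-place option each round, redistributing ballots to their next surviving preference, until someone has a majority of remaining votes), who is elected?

E

Round 1: E 34, D 4, C 14, A 20, B 20. Eliminate D.
Round 2: E 38, C 14, A 20, B 20. Eliminate C.
Round 3: E 52, A 20, B 20. E has a majority.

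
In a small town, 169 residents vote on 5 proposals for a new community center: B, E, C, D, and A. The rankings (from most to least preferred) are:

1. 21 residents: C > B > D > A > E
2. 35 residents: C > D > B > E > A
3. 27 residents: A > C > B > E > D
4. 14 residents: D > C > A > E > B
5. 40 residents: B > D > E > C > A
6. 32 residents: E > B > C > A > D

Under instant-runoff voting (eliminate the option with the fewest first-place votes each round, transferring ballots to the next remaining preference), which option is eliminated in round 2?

A

Round 1: B 40, E 32, C 56, D 14, A 27. Eliminate D.
Round 2: B 40, E 32, C 70, A 27. Eliminate A.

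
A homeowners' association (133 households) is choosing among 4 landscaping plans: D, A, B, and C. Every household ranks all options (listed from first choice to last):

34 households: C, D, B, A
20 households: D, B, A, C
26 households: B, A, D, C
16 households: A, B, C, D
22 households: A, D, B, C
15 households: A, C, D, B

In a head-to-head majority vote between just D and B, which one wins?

D

Voters preferring D to B: 91; preferring B to D: 42.
D wins the head-to-head.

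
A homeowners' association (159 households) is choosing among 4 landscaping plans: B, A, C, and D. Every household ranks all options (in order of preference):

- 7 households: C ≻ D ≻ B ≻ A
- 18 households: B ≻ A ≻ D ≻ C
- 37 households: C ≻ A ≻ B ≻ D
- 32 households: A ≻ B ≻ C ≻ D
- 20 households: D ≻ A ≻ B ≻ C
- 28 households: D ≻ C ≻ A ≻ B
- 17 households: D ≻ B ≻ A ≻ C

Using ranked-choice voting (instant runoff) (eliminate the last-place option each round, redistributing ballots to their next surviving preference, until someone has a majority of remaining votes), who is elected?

A

Round 1: B 18, A 32, C 44, D 65. Eliminate B.
Round 2: A 50, C 44, D 65. Eliminate C.
Round 3: A 87, D 72. A has a majority.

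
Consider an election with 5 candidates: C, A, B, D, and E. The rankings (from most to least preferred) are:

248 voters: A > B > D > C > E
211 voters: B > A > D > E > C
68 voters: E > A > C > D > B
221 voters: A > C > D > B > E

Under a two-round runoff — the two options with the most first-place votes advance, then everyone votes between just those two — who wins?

A

Round 1 first-place votes: C 0, A 469, B 211, D 0, E 68.
A and B advance.
Runoff: A is preferred to B by 537 voters; B by 211.
A wins the runoff.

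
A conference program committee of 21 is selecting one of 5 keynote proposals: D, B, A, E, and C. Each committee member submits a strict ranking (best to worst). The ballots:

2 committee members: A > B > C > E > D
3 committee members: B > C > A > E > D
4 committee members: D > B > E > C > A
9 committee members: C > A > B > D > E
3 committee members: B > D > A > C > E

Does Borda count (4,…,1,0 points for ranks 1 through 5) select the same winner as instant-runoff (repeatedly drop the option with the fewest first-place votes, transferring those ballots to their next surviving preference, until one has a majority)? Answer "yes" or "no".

yes

Borda — scores: D 34, B 60, A 47, E 13, C 56. Winner: B.
Instant-runoff — R1 D 4, B 6, A 2, E 0, C 9 (E out); R2 D 4, B 6, A 2, C 9 (A out); R3 D 4, B 8, C 9 (D out); R4 B 12, C 9 (B winner). Winner: B.
The two methods agree.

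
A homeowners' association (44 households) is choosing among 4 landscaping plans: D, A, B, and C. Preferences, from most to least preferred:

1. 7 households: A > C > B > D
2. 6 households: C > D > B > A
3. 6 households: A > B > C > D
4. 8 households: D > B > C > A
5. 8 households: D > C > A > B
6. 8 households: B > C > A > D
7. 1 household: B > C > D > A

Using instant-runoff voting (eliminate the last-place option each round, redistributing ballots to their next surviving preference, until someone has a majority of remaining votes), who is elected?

Round 1: D 16, A 13, B 9, C 6. Eliminate C.
Round 2: D 22, A 13, B 9. Eliminate B.
Round 3: D 23, A 21. D has a majority.

D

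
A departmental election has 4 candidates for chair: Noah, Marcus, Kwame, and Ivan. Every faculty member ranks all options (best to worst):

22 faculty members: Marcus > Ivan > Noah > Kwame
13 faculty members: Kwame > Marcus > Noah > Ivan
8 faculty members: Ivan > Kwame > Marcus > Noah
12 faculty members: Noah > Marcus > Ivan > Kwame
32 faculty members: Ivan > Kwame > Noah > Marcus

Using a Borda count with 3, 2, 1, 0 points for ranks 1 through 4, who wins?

Ivan

Noah: 22·1 + 13·1 + 8·0 + 12·3 + 32·1 = 103
Marcus: 22·3 + 13·2 + 8·1 + 12·2 + 32·0 = 124
Kwame: 22·0 + 13·3 + 8·2 + 12·0 + 32·2 = 119
Ivan: 22·2 + 13·0 + 8·3 + 12·1 + 32·3 = 176
Ivan has the highest Borda score (176).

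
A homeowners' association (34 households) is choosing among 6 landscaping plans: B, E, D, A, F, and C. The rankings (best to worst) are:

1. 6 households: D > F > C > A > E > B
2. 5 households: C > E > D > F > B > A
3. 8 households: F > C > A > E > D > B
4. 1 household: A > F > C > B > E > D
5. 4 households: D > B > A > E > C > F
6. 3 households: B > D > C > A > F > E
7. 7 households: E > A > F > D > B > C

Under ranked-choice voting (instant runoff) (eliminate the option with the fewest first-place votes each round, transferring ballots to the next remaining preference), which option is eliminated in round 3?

Round 1: B 3, E 7, D 10, A 1, F 8, C 5. Eliminate A.
Round 2: B 3, E 7, D 10, F 9, C 5. Eliminate B.
Round 3: E 7, D 13, F 9, C 5. Eliminate C.

C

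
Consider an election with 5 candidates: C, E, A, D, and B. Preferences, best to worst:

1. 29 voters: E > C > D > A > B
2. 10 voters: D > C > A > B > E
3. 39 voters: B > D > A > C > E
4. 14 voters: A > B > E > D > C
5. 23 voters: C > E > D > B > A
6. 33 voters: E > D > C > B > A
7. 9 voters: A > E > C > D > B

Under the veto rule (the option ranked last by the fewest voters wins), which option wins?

Last-place votes: C 14, E 49, A 56, D 0, B 38.
D is ranked last by the fewest voters, so D wins.

D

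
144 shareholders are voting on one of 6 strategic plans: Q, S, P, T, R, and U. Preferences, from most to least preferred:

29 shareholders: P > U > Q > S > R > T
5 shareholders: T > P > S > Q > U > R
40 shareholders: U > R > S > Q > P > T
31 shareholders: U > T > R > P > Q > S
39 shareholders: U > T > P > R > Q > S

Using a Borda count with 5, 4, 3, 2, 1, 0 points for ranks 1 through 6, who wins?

U

Q: 29·3 + 5·2 + 40·2 + 31·1 + 39·1 = 247
S: 29·2 + 5·3 + 40·3 + 31·0 + 39·0 = 193
P: 29·5 + 5·4 + 40·1 + 31·2 + 39·3 = 384
T: 29·0 + 5·5 + 40·0 + 31·4 + 39·4 = 305
R: 29·1 + 5·0 + 40·4 + 31·3 + 39·2 = 360
U: 29·4 + 5·1 + 40·5 + 31·5 + 39·5 = 671
U has the highest Borda score (671).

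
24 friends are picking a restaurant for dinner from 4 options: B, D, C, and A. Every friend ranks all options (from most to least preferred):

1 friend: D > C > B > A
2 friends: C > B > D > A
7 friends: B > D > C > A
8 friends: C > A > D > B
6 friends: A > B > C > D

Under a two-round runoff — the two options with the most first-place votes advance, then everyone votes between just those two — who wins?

B

Round 1 first-place votes: B 7, D 1, C 10, A 6.
C and B advance.
Runoff: C is preferred to B by 11 voters; B by 13.
B wins the runoff.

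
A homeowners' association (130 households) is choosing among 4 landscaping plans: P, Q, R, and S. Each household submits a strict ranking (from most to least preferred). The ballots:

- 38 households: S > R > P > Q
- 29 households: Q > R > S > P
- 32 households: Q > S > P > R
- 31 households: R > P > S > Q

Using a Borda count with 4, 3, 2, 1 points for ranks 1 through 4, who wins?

P: 38·2 + 29·1 + 32·2 + 31·3 = 262
Q: 38·1 + 29·4 + 32·4 + 31·1 = 313
R: 38·3 + 29·3 + 32·1 + 31·4 = 357
S: 38·4 + 29·2 + 32·3 + 31·2 = 368
S has the highest Borda score (368).

S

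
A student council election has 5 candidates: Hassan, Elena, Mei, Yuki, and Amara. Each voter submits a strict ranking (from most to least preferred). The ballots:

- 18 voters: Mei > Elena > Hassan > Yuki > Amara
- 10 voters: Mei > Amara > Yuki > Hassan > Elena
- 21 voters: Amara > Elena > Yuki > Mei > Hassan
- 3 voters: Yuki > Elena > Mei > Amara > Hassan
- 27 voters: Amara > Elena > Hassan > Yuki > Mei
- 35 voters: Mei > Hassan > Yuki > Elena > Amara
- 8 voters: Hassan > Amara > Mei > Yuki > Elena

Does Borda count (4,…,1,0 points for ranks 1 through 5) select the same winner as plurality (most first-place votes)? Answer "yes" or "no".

yes

Borda — scores: Hassan 237, Elena 242, Mei 295, Yuki 197, Amara 249. Winner: Mei.
Plurality — first-place votes: Hassan 8, Elena 0, Mei 63, Yuki 3, Amara 48. Winner: Mei.
The two methods agree.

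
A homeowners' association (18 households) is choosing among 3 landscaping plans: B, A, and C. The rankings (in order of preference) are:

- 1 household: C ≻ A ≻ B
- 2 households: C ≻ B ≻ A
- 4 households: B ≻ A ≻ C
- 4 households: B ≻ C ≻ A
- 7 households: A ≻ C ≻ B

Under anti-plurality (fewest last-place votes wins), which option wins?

C

Last-place votes: B 8, A 6, C 4.
C is ranked last by the fewest voters, so C wins.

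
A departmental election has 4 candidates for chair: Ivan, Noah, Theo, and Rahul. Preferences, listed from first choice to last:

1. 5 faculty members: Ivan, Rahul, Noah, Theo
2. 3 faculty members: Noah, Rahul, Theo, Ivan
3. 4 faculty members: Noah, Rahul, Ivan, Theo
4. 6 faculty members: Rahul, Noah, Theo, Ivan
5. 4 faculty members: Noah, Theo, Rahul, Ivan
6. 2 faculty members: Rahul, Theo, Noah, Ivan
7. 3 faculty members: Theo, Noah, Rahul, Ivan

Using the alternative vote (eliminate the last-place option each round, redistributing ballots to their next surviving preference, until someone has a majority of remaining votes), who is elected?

Round 1: Ivan 5, Noah 11, Theo 3, Rahul 8. Eliminate Theo.
Round 2: Ivan 5, Noah 14, Rahul 8. Noah has a majority.

Noah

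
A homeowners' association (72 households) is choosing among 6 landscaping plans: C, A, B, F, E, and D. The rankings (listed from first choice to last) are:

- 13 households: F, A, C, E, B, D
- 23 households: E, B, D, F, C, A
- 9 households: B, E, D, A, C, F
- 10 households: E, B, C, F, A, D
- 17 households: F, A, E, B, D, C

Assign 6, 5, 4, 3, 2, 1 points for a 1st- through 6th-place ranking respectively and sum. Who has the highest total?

C: 13·4 + 23·2 + 9·2 + 10·4 + 17·1 = 173
A: 13·5 + 23·1 + 9·3 + 10·2 + 17·5 = 220
B: 13·2 + 23·5 + 9·6 + 10·5 + 17·3 = 296
F: 13·6 + 23·3 + 9·1 + 10·3 + 17·6 = 288
E: 13·3 + 23·6 + 9·5 + 10·6 + 17·4 = 350
D: 13·1 + 23·4 + 9·4 + 10·1 + 17·2 = 185
E has the highest Borda score (350).

E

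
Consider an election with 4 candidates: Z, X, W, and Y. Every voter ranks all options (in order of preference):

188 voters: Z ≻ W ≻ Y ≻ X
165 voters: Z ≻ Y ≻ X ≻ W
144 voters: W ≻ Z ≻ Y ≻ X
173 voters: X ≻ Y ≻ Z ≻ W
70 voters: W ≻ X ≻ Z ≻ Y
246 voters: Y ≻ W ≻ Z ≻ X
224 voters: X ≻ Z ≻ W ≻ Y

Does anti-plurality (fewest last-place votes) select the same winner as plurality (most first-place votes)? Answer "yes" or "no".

Anti-plurality — last-place votes: Z 0, X 578, W 338, Y 294. Winner: Z.
Plurality — first-place votes: Z 353, X 397, W 214, Y 246. Winner: X.
The two methods disagree.

no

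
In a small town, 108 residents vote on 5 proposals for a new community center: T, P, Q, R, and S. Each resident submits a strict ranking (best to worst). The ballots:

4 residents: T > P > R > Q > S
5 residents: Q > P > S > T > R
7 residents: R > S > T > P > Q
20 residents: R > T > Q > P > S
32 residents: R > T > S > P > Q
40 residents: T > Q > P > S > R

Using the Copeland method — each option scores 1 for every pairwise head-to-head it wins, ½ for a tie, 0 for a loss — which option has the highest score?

R

T: beats P, Q, and S; loses to R → score 3.
P: beats S; loses to T, Q, and R → score 1.
Q: beats P and S; loses to T and R → score 2.
R: beats T, P, Q, and S → score 4.
S: loses to T, P, Q, and R → score 0.
R has the best pairwise record.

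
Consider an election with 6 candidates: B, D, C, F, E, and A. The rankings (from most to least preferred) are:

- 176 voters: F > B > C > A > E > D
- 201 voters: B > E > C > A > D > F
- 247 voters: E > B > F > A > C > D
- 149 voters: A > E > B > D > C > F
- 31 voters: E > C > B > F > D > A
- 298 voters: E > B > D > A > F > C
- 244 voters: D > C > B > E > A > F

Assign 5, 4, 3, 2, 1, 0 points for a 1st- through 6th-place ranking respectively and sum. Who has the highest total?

B: 176·4 + 201·5 + 247·4 + 149·3 + 31·3 + 298·4 + 244·3 = 5161
D: 176·0 + 201·1 + 247·0 + 149·2 + 31·1 + 298·3 + 244·5 = 2644
C: 176·3 + 201·3 + 247·1 + 149·1 + 31·4 + 298·0 + 244·4 = 2627
F: 176·5 + 201·0 + 247·3 + 149·0 + 31·2 + 298·1 + 244·0 = 1981
E: 176·1 + 201·4 + 247·5 + 149·4 + 31·5 + 298·5 + 244·2 = 4944
A: 176·2 + 201·2 + 247·2 + 149·5 + 31·0 + 298·2 + 244·1 = 2833
B has the highest Borda score (5161).

B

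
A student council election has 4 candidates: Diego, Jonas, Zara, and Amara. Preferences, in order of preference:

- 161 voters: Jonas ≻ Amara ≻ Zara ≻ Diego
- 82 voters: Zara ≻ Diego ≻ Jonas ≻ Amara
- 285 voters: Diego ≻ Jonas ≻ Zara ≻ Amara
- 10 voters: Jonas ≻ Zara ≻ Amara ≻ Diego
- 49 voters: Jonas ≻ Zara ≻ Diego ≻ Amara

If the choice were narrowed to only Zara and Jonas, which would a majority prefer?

Voters preferring Zara to Jonas: 82; preferring Jonas to Zara: 505.
Jonas wins the head-to-head.

Jonas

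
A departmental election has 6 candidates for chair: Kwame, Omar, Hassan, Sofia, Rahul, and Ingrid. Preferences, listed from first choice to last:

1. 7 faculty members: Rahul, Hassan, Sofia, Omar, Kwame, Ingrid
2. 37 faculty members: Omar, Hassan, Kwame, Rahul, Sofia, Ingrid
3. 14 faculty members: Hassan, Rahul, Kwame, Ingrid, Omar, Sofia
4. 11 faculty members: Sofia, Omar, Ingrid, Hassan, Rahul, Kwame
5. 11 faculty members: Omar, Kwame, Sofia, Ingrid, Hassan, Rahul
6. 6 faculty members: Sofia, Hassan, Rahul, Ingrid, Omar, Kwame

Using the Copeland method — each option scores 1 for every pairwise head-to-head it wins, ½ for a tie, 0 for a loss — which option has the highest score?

Omar

Kwame: beats Sofia, Rahul, and Ingrid; loses to Omar and Hassan → score 3.
Omar: beats Kwame, Hassan, Sofia, Rahul, and Ingrid → score 5.
Hassan: beats Kwame, Sofia, Rahul, and Ingrid; loses to Omar → score 4.
Sofia: beats Ingrid; loses to Kwame, Omar, Hassan, and Rahul → score 1.
Rahul: beats Sofia and Ingrid; loses to Kwame, Omar, and Hassan → score 2.
Ingrid: loses to Kwame, Omar, Hassan, Sofia, and Rahul → score 0.
Omar has the best pairwise record.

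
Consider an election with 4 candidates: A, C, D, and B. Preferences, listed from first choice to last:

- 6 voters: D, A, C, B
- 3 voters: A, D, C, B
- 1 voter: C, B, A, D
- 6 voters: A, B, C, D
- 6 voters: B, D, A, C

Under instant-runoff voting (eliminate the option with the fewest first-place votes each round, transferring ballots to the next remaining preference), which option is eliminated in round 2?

Round 1: A 9, C 1, D 6, B 6. Eliminate C.
Round 2: A 9, D 6, B 7. Eliminate D.

D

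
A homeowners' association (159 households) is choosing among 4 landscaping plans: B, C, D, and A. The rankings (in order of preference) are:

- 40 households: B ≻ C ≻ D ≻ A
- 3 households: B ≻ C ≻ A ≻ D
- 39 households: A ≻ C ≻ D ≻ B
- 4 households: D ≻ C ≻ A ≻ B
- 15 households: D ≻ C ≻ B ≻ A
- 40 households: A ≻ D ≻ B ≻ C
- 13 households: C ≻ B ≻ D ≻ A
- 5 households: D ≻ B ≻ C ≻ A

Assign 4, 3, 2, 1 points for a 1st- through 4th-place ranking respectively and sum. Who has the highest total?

C

B: 40·4 + 3·4 + 39·1 + 4·1 + 15·2 + 40·2 + 13·3 + 5·3 = 379
C: 40·3 + 3·3 + 39·3 + 4·3 + 15·3 + 40·1 + 13·4 + 5·2 = 405
D: 40·2 + 3·1 + 39·2 + 4·4 + 15·4 + 40·3 + 13·2 + 5·4 = 403
A: 40·1 + 3·2 + 39·4 + 4·2 + 15·1 + 40·4 + 13·1 + 5·1 = 403
C has the highest Borda score (405).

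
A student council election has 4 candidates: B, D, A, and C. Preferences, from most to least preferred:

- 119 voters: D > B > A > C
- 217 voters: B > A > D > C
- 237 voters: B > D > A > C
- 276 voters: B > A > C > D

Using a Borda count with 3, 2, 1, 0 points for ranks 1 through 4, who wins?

B: 119·2 + 217·3 + 237·3 + 276·3 = 2428
D: 119·3 + 217·1 + 237·2 + 276·0 = 1048
A: 119·1 + 217·2 + 237·1 + 276·2 = 1342
C: 119·0 + 217·0 + 237·0 + 276·1 = 276
B has the highest Borda score (2428).

B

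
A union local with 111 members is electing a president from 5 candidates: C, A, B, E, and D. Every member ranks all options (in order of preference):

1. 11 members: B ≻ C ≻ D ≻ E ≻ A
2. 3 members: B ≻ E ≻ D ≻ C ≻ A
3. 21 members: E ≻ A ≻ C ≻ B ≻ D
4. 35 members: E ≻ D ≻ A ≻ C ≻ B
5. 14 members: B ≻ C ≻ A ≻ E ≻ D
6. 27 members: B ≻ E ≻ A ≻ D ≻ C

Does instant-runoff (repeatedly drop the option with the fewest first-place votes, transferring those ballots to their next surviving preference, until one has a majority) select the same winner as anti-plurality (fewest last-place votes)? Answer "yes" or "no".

Instant-runoff — R1 C 0, A 0, B 55, E 56, D 0 (E winner). Winner: E.
Anti-plurality — last-place votes: C 27, A 14, B 35, E 0, D 35. Winner: E.
The two methods agree.

yes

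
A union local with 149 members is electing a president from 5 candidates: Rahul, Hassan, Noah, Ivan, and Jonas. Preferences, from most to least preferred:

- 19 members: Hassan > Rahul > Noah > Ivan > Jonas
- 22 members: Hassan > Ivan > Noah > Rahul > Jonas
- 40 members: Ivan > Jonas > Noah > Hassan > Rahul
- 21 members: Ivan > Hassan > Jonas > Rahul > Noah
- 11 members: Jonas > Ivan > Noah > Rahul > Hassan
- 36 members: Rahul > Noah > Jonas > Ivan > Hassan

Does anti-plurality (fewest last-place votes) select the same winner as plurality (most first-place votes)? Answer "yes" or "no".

yes

Anti-plurality — last-place votes: Rahul 40, Hassan 47, Noah 21, Ivan 0, Jonas 41. Winner: Ivan.
Plurality — first-place votes: Rahul 36, Hassan 41, Noah 0, Ivan 61, Jonas 11. Winner: Ivan.
The two methods agree.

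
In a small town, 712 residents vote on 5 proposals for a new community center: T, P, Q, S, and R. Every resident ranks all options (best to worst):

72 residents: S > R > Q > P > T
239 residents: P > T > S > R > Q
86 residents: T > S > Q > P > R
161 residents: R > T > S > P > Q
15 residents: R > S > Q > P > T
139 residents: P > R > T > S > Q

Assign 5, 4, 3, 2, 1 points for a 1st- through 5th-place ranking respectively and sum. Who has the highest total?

P

T: 72·1 + 239·4 + 86·5 + 161·4 + 15·1 + 139·3 = 2534
P: 72·2 + 239·5 + 86·2 + 161·2 + 15·2 + 139·5 = 2558
Q: 72·3 + 239·1 + 86·3 + 161·1 + 15·3 + 139·1 = 1058
S: 72·5 + 239·3 + 86·4 + 161·3 + 15·4 + 139·2 = 2242
R: 72·4 + 239·2 + 86·1 + 161·5 + 15·5 + 139·4 = 2288
P has the highest Borda score (2558).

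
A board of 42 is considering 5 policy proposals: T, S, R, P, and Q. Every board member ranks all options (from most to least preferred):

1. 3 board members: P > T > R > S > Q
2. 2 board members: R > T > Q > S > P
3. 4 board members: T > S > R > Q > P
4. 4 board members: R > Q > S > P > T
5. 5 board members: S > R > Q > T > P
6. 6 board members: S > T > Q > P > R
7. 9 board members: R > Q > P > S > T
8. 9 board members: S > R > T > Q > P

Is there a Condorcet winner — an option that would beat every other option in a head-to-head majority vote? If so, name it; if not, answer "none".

S

S vs T: 33–9 for S.
S vs R: 24–18 for S.
S vs P: 30–12 for S.
S vs Q: 27–15 for S.
S beats every other option head-to-head.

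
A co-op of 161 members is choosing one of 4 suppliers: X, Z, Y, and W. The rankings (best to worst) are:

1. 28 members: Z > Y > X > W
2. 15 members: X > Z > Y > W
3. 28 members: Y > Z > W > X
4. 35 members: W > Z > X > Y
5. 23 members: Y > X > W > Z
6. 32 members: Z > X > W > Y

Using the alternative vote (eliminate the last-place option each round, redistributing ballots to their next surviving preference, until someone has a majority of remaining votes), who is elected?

Z

Round 1: X 15, Z 60, Y 51, W 35. Eliminate X.
Round 2: Z 75, Y 51, W 35. Eliminate W.
Round 3: Z 110, Y 51. Z has a majority.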